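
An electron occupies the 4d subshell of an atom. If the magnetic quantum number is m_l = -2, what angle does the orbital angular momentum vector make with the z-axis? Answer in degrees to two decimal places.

For 4d, l = 2.
|L| = ℏ√(l(l+1)) = √6 ℏ.
L_z = m_l ℏ = −2ℏ.
cos θ = L_z/|L| = -2/√6, so θ ≈ 144.74°.

θ ≈ 144.74°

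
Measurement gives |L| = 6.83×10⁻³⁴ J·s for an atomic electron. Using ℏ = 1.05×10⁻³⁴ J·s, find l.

|L|/ℏ = (6.83×10⁻³⁴)/(1.05×10⁻³⁴) ≈ 6.505.
l(l+1) ≈ 6.505² ≈ 42.31, so l = 6.

l = 6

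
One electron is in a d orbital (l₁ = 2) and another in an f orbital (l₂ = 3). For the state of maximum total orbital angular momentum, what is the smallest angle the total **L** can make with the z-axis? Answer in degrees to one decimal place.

θ_min ≈ 24.1°

The total orbital quantum number L ranges from |l₁ − l₂| to l₁ + l₂ in integer steps.
L ∈ {1, 2, 3, 4, 5}.
The maximum is L = 5, with |L_tot| = ℏ√(5·6) = √30 ℏ.
The minimum angle with z is arccos(5/√30) ≈ 24.1°.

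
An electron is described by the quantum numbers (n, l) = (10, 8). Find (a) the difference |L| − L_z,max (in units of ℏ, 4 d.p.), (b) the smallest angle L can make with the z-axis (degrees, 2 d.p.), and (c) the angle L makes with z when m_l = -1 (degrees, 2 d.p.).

|L|−L_z,max ≈ 0.4853ℏ; θ_min ≈ 19.47°; θ(m_l=-1) ≈ 96.77°

|L| − L_z,max = (6√2 − 8)ℏ ≈ 0.4853ℏ.
cos θ_min = 8/√72, so θ_min ≈ 19.47°.
For m_l = -1: cos θ = -1/√72, θ ≈ 96.77°.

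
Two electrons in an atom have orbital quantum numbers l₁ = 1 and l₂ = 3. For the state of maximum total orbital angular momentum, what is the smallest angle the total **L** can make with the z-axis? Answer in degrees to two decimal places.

θ_min ≈ 26.57°

The total orbital quantum number L ranges from |l₁ − l₂| to l₁ + l₂ in integer steps.
Allowed values: L = 2, 3, 4.
The maximum is L = 4, with |L_tot| = ℏ√(4·5) = 2√5 ℏ.
The minimum angle with z is arccos(4/√20) ≈ 26.57°.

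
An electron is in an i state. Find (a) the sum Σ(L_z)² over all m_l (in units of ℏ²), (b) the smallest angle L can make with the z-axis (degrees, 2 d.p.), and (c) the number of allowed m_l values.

For an i orbital, l = 6.
Σ m_l² = 182, so Σ(L_z)² = 182 ℏ².
cos θ_min = 6/√42, so θ_min ≈ 22.21°.
There are 2l+1 = 13 values of m_l.

Σ(L_z)² = 182 ℏ²; θ_min ≈ 22.21°; 13 values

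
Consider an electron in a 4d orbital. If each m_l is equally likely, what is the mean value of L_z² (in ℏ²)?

For 4d, l = 2.
The allowed m_l values are -2, -1, 0, 1, 2.
⟨L_z²⟩ = ℏ²·(Σ m_l²)/(2l+1) = ℏ²·10/5 = 2ℏ².

⟨L_z²⟩ = 2 ℏ²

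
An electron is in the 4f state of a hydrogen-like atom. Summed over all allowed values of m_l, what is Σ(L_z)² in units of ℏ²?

For 4f, l = 3.
The allowed m_l values are -3, -2, -1, 0, 1, 2, 3.
Summing m² from −3 to 3: Σ m_l² = 28.

Σ(L_z)² = 28 ℏ²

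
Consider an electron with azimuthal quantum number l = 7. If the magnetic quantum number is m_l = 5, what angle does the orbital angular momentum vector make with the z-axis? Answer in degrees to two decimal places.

θ ≈ 48.08°

|L|² = l(l+1)ℏ² = 56ℏ², so |L| = 2√14 ℏ.
L_z = m_l ℏ = 5ℏ.
cos θ = L_z/|L| = 5/√56, so θ ≈ 48.08°.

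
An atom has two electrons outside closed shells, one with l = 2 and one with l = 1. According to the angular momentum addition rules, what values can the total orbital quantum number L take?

L = 1, 2, 3

By the triangle rule, |l₁ − l₂| ≤ L ≤ l₁ + l₂.
Allowed values: L = 1, 2, 3.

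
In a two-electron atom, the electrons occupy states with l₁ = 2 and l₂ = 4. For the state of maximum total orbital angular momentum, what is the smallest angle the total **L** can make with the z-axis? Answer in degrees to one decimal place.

The total orbital quantum number L ranges from |l₁ − l₂| to l₁ + l₂ in integer steps.
L ∈ {2, 3, 4, 5, 6}.
The maximum is L = 6, with |L_tot| = ℏ√(6·7) = √42 ℏ.
The minimum angle with z is arccos(6/√42) ≈ 22.2°.

θ_min ≈ 22.2°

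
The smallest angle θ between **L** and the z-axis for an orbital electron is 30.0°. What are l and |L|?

l = 3, |L| = 2√3 ℏ ≈ 3.464ℏ

cos θ_min = l/√(l(l+1)) = √(l/(l+1)), so l/(l+1) = cos²(30.0°) = 0.7500.
Solving: l = 3.
Then |L| = ℏ√(3·4) = 2√3 ℏ.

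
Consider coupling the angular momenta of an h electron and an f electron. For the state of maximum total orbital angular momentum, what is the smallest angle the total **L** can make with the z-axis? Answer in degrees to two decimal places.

By the triangle rule, |l₁ − l₂| ≤ L ≤ l₁ + l₂.
Allowed values: L = 2, 3, 4, 5, 6, 7, 8.
The maximum is L = 8, with |L_tot| = ℏ√(8·9) = 6√2 ℏ.
The minimum angle with z is arccos(8/√72) ≈ 19.47°.

θ_min ≈ 19.47°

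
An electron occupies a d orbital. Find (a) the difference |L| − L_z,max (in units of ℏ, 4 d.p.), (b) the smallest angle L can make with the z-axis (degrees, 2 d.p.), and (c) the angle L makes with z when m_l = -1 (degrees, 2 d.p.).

A d state has l = 2.
|L| − L_z,max = (√6 − 2)ℏ ≈ 0.4495ℏ.
cos θ_min = 2/√6, so θ_min ≈ 35.26°.
For m_l = -1: cos θ = -1/√6, θ ≈ 114.09°.

|L|−L_z,max ≈ 0.4495ℏ; θ_min ≈ 35.26°; θ(m_l=-1) ≈ 114.09°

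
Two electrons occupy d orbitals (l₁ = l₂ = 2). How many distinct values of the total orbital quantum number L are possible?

The total orbital quantum number L ranges from |l₁ − l₂| to l₁ + l₂ in integer steps.
Allowed values: L = 0, 1, 2, 3, 4.
That is 5 values.

5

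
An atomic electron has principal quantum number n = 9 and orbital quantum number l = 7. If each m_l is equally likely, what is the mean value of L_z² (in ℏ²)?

The allowed m_l values are -7, -6, -5, -4, -3, -2, -1, 0, 1, 2, 3, 4, 5, 6, 7.
⟨L_z²⟩ = ℏ²·(Σ m_l²)/(2l+1) = ℏ²·280/15 = 18.67ℏ².

⟨L_z²⟩ = 18.67 ℏ²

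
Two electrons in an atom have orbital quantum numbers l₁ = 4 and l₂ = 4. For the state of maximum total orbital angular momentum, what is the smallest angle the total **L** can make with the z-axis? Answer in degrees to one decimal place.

Angular momentum addition gives L = |l₁ − l₂|, …, l₁ + l₂.
L ∈ {0, 1, 2, 3, 4, 5, 6, 7, 8}.
The maximum is L = 8, with |L_tot| = ℏ√(8·9) = 6√2 ℏ.
The minimum angle with z is arccos(8/√72) ≈ 19.5°.

θ_min ≈ 19.5°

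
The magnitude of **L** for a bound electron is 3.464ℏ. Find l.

l = 3

Since |L|² = l(l+1)ℏ², l(l+1) = 12.
The positive root is l = 3.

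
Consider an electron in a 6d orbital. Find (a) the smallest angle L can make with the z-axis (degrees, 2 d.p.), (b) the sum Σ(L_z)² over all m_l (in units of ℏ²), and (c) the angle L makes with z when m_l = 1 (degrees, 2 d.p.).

6d means n = 6, l = 2.
cos θ_min = 2/√6, so θ_min ≈ 35.26°.
Σ m_l² = 10, so Σ(L_z)² = 10 ℏ².
For m_l = 1: cos θ = 1/√6, θ ≈ 65.91°.

θ_min ≈ 35.26°; Σ(L_z)² = 10 ℏ²; θ(m_l=1) ≈ 65.91°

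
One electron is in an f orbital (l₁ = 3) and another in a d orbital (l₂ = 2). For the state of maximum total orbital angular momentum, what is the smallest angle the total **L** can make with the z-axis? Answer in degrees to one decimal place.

θ_min ≈ 24.1°

Angular momentum addition gives L = |l₁ − l₂|, …, l₁ + l₂.
L ∈ {1, 2, 3, 4, 5}.
The maximum is L = 5, with |L_tot| = ℏ√(5·6) = √30 ℏ.
The minimum angle with z is arccos(5/√30) ≈ 24.1°.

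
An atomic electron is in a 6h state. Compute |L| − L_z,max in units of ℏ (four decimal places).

|L| − L_z,max ≈ 0.4772ℏ

6h means n = 6, l = 5.
|L| = √30 ℏ ≈ 5.4772ℏ, while L_z,max = lℏ = 5ℏ.
The difference is (√30 − 5)ℏ ≈ 0.4772ℏ.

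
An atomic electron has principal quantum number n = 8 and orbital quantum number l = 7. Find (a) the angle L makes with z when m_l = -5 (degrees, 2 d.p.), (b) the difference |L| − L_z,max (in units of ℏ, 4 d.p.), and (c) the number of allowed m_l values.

For m_l = -5: cos θ = -5/√56, θ ≈ 131.92°.
|L| − L_z,max = (2√14 − 7)ℏ ≈ 0.4833ℏ.
There are 2l+1 = 15 values of m_l.

θ(m_l=-5) ≈ 131.92°; |L|−L_z,max ≈ 0.4833ℏ; 15 values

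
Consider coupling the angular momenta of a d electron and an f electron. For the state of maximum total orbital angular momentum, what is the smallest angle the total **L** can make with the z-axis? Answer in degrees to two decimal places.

Angular momentum addition gives L = |l₁ − l₂|, …, l₁ + l₂.
Allowed values: L = 1, 2, 3, 4, 5.
The maximum is L = 5, with |L_tot| = ℏ√(5·6) = √30 ℏ.
The minimum angle with z is arccos(5/√30) ≈ 24.09°.

θ_min ≈ 24.09°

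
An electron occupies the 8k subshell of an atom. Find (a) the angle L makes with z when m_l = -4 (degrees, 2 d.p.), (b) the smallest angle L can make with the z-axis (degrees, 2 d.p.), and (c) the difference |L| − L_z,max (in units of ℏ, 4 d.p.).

For 8k, l = 7.
For m_l = -4: cos θ = -4/√56, θ ≈ 122.31°.
cos θ_min = 7/√56, so θ_min ≈ 20.70°.
|L| − L_z,max = (2√14 − 7)ℏ ≈ 0.4833ℏ.

θ(m_l=-4) ≈ 122.31°; θ_min ≈ 20.70°; |L|−L_z,max ≈ 0.4833ℏ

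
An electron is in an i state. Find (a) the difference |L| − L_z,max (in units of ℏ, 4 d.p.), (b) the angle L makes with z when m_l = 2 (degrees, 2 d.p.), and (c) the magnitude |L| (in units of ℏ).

For an i orbital, l = 6.
|L| − L_z,max = (√42 − 6)ℏ ≈ 0.4807ℏ.
For m_l = 2: cos θ = 2/√42, θ ≈ 72.02°.
|L| = ℏ√(6·7) = √42 ℏ ≈ 6.481ℏ.

|L|−L_z,max ≈ 0.4807ℏ; θ(m_l=2) ≈ 72.02°; |L| = √42 ℏ ≈ 6.481ℏ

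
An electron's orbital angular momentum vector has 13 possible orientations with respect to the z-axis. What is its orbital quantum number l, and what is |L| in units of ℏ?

l = 6, |L| = √42 ℏ ≈ 6.481ℏ

Since there are 2l+1 = 13 values of m_l, l = 6.
Then |L| = √(l(l+1)) ℏ = √42 ℏ.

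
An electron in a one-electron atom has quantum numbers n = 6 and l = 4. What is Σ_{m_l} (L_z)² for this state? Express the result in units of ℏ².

Σ(L_z)² = 60 ℏ²

m_l runs from −4 to 4, i.e. {-4, -3, -2, -1, 0, 1, 2, 3, 4}.
Σ m_l² = l(l+1)(2l+1)/3 = 4·5·9/3 = 60.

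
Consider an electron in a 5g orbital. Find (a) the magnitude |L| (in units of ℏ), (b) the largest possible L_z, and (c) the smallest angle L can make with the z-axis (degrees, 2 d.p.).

|L| = 2√5 ℏ ≈ 4.472ℏ; L_z,max = 4ℏ; θ_min ≈ 26.57°

The 5g subshell has l = 4.
|L| = ℏ√(4·5) = 2√5 ℏ ≈ 4.472ℏ.
L_z,max = lℏ = 4ℏ.
cos θ_min = 4/√20, so θ_min ≈ 26.57°.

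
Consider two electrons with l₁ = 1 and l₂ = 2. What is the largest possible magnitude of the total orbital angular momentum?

Angular momentum addition gives L = |l₁ − l₂|, …, l₁ + l₂.
Allowed values: L = 1, 2, 3.
The largest magnitude corresponds to L = 3: |L_tot| = ℏ√(3·4) = 2√3 ℏ.

|L_tot|_max = 2√3 ℏ ≈ 3.464ℏ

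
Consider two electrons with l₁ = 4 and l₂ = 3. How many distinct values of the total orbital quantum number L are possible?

The total orbital quantum number L ranges from |l₁ − l₂| to l₁ + l₂ in integer steps.
L ∈ {1, 2, 3, 4, 5, 6, 7}.
That is 7 values.

7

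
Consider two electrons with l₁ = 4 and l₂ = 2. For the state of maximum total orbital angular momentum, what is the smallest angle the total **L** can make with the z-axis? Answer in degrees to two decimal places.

L runs from |4 − 2| = 2 to 4 + 2 = 6.
Allowed values: L = 2, 3, 4, 5, 6.
The maximum is L = 6, with |L_tot| = ℏ√(6·7) = √42 ℏ.
The minimum angle with z is arccos(6/√42) ≈ 22.21°.

θ_min ≈ 22.21°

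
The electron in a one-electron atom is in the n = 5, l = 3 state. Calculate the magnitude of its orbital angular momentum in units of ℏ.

|L| = ℏ√(l(l+1)) = ℏ√(3·4) = 2√3 ℏ

|L| = 2√3 ℏ ≈ 3.464ℏ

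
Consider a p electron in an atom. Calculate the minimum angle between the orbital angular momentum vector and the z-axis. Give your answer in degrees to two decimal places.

θ_min ≈ 45.00°

For a p orbital, l = 1.
|L| = ℏ√(l(l+1)) = √2 ℏ.
The smallest angle corresponds to the largest L_z, i.e. m_l = l = 1, giving L_z = 1ℏ.
cos θ_min = 1/√2, so θ_min ≈ 45.00°.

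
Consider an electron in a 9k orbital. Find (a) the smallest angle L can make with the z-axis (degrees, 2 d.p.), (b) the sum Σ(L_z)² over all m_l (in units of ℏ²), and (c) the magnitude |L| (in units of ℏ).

θ_min ≈ 20.70°; Σ(L_z)² = 280 ℏ²; |L| = 2√14 ℏ ≈ 7.483ℏ

The 9k subshell has l = 7.
cos θ_min = 7/√56, so θ_min ≈ 20.70°.
Σ m_l² = 280, so Σ(L_z)² = 280 ℏ².
|L| = ℏ√(7·8) = 2√14 ℏ ≈ 7.483ℏ.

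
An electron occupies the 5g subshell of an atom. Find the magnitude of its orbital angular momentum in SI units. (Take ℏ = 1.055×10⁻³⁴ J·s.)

The 5g subshell has l = 4.
|L| = ℏ√(l(l+1)) = ℏ√(4·5) = 2√5 ℏ
Numerically, |L| = 4.472 × (1.055×10⁻³⁴ J·s) = 4.718×10⁻³⁴ J·s.

|L| = 4.718×10⁻³⁴ J·s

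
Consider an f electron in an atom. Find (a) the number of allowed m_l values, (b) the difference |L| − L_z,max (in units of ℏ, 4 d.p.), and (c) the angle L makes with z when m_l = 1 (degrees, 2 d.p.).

7 values; |L|−L_z,max ≈ 0.4641ℏ; θ(m_l=1) ≈ 73.22°

For an f orbital, l = 3.
There are 2l+1 = 7 values of m_l.
|L| − L_z,max = (2√3 − 3)ℏ ≈ 0.4641ℏ.
For m_l = 1: cos θ = 1/√12, θ ≈ 73.22°.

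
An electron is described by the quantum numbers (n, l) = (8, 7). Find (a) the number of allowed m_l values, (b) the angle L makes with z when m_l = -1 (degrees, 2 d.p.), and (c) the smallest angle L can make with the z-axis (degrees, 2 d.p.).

There are 2l+1 = 15 values of m_l.
For m_l = -1: cos θ = -1/√56, θ ≈ 97.68°.
cos θ_min = 7/√56, so θ_min ≈ 20.70°.

15 values; θ(m_l=-1) ≈ 97.68°; θ_min ≈ 20.70°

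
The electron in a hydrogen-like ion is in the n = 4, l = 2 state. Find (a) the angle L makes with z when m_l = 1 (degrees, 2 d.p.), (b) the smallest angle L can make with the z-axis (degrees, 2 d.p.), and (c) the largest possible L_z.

θ(m_l=1) ≈ 65.91°; θ_min ≈ 35.26°; L_z,max = 2ℏ

For m_l = 1: cos θ = 1/√6, θ ≈ 65.91°.
cos θ_min = 2/√6, so θ_min ≈ 35.26°.
L_z,max = lℏ = 2ℏ.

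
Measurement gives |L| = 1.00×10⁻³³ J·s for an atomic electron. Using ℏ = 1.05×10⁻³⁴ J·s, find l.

Dividing by ℏ: |L|/ℏ ≈ 9.524.
Set l(l+1) = 90.70; the integer solution is l = 9.

l = 9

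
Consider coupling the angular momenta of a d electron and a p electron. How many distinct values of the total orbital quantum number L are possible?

L runs from |2 − 1| = 1 to 2 + 1 = 3.
L ∈ {1, 2, 3}.
That is 3 values.

3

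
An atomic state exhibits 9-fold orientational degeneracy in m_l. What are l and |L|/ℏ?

l = 4, |L| = 2√5 ℏ ≈ 4.472ℏ

Since there are 2l+1 = 9 values of m_l, l = 4.
|L| = ℏ√(l(l+1)) = ℏ√(4·5) = 2√5 ℏ.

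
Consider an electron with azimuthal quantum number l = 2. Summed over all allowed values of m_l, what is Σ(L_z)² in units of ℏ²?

m_l runs from −2 to 2, i.e. {-2, -1, 0, 1, 2}.
Σ m_l² = 2·(1 + 4) = 10.

Σ(L_z)² = 10 ℏ²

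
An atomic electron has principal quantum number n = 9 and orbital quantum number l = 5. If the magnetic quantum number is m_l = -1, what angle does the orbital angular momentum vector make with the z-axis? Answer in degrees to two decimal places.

|L| = √(l(l+1)) ℏ = √30 ℏ.
L_z = m_l ℏ = −1ℏ.
cos θ = L_z/|L| = -1/√30, so θ ≈ 100.52°.

θ ≈ 100.52°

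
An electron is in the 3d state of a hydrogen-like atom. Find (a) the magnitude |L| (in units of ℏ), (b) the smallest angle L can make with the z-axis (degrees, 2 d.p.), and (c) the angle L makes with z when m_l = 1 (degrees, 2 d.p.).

The 3d subshell has l = 2.
|L| = ℏ√(2·3) = √6 ℏ ≈ 2.449ℏ.
cos θ_min = 2/√6, so θ_min ≈ 35.26°.
For m_l = 1: cos θ = 1/√6, θ ≈ 65.91°.

|L| = √6 ℏ ≈ 2.449ℏ; θ_min ≈ 35.26°; θ(m_l=1) ≈ 65.91°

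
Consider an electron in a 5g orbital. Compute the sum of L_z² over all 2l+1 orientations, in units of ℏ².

Σ(L_z)² = 60 ℏ²

The 5g subshell has l = 4.
The allowed m_l values are -4, -3, -2, -1, 0, 1, 2, 3, 4.
Σ m_l² = 2·(1 + 4 + 9 + 16) = 60.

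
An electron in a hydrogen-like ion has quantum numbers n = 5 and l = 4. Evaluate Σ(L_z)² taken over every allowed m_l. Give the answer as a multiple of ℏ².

Σ(L_z)² = 60 ℏ²

m_l ∈ {-4, -3, -2, -1, 0, 1, 2, 3, 4}.
Summing m² from −4 to 4: Σ m_l² = 60.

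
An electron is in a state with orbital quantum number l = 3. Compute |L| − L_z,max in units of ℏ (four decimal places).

|L| = 2√3 ℏ ≈ 3.4641ℏ, while L_z,max = lℏ = 3ℏ.
The difference is (2√3 − 3)ℏ ≈ 0.4641ℏ.

|L| − L_z,max ≈ 0.4641ℏ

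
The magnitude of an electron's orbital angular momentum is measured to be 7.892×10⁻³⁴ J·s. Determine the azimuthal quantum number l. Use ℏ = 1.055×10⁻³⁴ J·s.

l = 7

Dividing by ℏ: |L|/ℏ ≈ 7.481.
(|L|/ℏ)² = l(l+1) ≈ 55.96 ⇒ l = 7.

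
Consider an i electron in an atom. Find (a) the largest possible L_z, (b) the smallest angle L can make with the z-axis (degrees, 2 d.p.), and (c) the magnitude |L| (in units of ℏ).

L_z,max = 6ℏ; θ_min ≈ 22.21°; |L| = √42 ℏ ≈ 6.481ℏ

An i state has l = 6.
L_z,max = lℏ = 6ℏ.
cos θ_min = 6/√42, so θ_min ≈ 22.21°.
|L| = ℏ√(6·7) = √42 ℏ ≈ 6.481ℏ.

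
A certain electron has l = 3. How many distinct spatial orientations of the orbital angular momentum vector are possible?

The number of m_l values is 2l + 1 = 2·3 + 1 = 7.

7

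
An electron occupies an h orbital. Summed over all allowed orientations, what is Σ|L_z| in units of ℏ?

Σ|L_z| = 30 ℏ

For an h orbital, l = 5.
m_l ∈ {-5, -4, -3, -2, -1, 0, 1, 2, 3, 4, 5}.
Σ|m_l| = 2·5(5+1)/2 = 30.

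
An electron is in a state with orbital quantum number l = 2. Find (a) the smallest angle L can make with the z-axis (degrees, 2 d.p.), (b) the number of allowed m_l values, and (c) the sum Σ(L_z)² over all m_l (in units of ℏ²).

cos θ_min = 2/√6, so θ_min ≈ 35.26°.
There are 2l+1 = 5 values of m_l.
Σ m_l² = 10, so Σ(L_z)² = 10 ℏ².

θ_min ≈ 35.26°; 5 values; Σ(L_z)² = 10 ℏ²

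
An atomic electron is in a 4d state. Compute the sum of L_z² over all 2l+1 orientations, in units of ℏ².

For 4d, l = 2.
m_l ∈ {-2, -1, 0, 1, 2}.
Σ m_l² = l(l+1)(2l+1)/3 = 2·3·5/3 = 10.

Σ(L_z)² = 10 ℏ²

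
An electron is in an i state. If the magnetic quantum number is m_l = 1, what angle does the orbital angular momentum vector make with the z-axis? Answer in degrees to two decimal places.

The letter i corresponds to l = 6.
|L|² = l(l+1)ℏ² = 42ℏ², so |L| = √42 ℏ.
L_z = m_l ℏ = 1ℏ.
cos θ = L_z/|L| = 1/√42, so θ ≈ 81.12°.

θ ≈ 81.12°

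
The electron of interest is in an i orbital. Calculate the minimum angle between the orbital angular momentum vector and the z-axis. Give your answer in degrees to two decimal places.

θ_min ≈ 22.21°

An i state has l = 6.
|L| = ℏ√(l(l+1)) = √42 ℏ.
The smallest angle corresponds to the largest L_z, i.e. m_l = l = 6, giving L_z = 6ℏ.
cos θ_min = 6/√42, so θ_min ≈ 22.21°.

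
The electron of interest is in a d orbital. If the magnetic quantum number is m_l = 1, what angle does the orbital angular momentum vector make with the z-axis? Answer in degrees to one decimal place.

A d state has l = 2.
|L| = √(l(l+1)) ℏ = √6 ℏ.
L_z = m_l ℏ = 1ℏ.
cos θ = L_z/|L| = 1/√6, so θ ≈ 65.9°.

θ ≈ 65.9°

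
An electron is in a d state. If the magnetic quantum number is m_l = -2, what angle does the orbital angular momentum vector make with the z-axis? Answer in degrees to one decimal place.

θ ≈ 144.7°

A d state has l = 2.
|L| = √(l(l+1)) ℏ = √6 ℏ.
L_z = m_l ℏ = −2ℏ.
cos θ = L_z/|L| = -2/√6, so θ ≈ 144.7°.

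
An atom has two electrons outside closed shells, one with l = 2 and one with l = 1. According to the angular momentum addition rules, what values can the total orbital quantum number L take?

The total orbital quantum number L ranges from |l₁ − l₂| to l₁ + l₂ in integer steps.
Allowed values: L = 1, 2, 3.

L = 1, 2, 3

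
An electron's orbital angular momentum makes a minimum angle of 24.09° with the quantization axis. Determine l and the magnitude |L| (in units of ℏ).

cos²θ_min = l/(l+1) = 0.8334.
Thus l = 0.8334/(1 − 0.8334) ≈ 5.
Then |L| = ℏ√(5·6) = √30 ℏ.

l = 5, |L| = √30 ℏ ≈ 5.477ℏ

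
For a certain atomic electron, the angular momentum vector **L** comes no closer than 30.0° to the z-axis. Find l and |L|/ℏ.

l = 3, |L| = 2√3 ℏ ≈ 3.464ℏ

At minimum angle, m_l = l, so cos θ = l/√(l(l+1)); cos²θ = l/(l+1) = 0.7500.
Solving: l = 3.
Then |L| = ℏ√(3·4) = 2√3 ℏ.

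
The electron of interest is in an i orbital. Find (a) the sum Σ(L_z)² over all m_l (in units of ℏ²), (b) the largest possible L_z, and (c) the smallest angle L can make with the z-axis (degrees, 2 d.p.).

The letter i corresponds to l = 6.
Σ m_l² = 182, so Σ(L_z)² = 182 ℏ².
L_z,max = lℏ = 6ℏ.
cos θ_min = 6/√42, so θ_min ≈ 22.21°.

Σ(L_z)² = 182 ℏ²; L_z,max = 6ℏ; θ_min ≈ 22.21°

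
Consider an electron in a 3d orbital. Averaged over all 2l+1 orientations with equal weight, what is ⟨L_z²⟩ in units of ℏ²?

The 3d subshell has l = 2.
m_l ∈ {-2, -1, 0, 1, 2}.
⟨L_z²⟩ = ℏ²·(Σ m_l²)/(2l+1) = ℏ²·10/5 = 2ℏ².

⟨L_z²⟩ = 2 ℏ²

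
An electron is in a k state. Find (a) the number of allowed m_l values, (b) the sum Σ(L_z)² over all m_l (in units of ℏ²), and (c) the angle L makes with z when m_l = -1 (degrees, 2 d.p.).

K corresponds to l = 7.
There are 2l+1 = 15 values of m_l.
Σ m_l² = 280, so Σ(L_z)² = 280 ℏ².
For m_l = -1: cos θ = -1/√56, θ ≈ 97.68°.

15 values; Σ(L_z)² = 280 ℏ²; θ(m_l=-1) ≈ 97.68°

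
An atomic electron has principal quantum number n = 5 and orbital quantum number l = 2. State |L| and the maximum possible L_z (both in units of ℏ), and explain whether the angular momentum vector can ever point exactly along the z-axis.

|L| = √6 ℏ ≈ 2.4495ℏ, while L_z,max = lℏ = 2ℏ.
Since |L| > L_z,max, the vector can never point exactly along z; the closest it comes is θ_min = arccos(2/√6) ≈ 35.3°.

No: L_z,max = 2ℏ < |L| = √6 ℏ ≈ 2.449ℏ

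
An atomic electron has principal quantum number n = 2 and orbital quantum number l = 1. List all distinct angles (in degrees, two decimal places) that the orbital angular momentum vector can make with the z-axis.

|L|² = l(l+1)ℏ² = 2ℏ², so |L| = √2 ℏ.
cos θ = m_l/√2 for each m_l ∈ {-1, 0, 1}.

θ ∈ {45.00°, 90.00°, 135.00°}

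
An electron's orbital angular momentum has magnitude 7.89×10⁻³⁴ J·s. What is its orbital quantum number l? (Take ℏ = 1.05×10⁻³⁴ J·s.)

In units of ℏ, |L| ≈ 7.514.
Set l(l+1) = 56.46; the integer solution is l = 7.

l = 7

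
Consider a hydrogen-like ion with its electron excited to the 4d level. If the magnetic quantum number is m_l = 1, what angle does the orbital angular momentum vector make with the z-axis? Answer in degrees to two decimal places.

θ ≈ 65.91°

The 4d level has l = 2.
|L| = √(l(l+1)) ℏ = √6 ℏ.
L_z = m_l ℏ = 1ℏ.
cos θ = L_z/|L| = 1/√6, so θ ≈ 65.91°.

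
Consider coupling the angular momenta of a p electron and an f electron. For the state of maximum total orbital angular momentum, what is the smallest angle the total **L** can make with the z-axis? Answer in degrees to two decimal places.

θ_min ≈ 26.57°

Angular momentum addition gives L = |l₁ − l₂|, …, l₁ + l₂.
L ∈ {2, 3, 4}.
The maximum is L = 4, with |L_tot| = ℏ√(4·5) = 2√5 ℏ.
The minimum angle with z is arccos(4/√20) ≈ 26.57°.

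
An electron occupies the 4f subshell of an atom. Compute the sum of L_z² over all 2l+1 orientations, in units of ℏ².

Σ(L_z)² = 28 ℏ²

4f means n = 4, l = 3.
m_l ∈ {-3, -2, -1, 0, 1, 2, 3}.
Summing m² from −3 to 3: Σ m_l² = 28.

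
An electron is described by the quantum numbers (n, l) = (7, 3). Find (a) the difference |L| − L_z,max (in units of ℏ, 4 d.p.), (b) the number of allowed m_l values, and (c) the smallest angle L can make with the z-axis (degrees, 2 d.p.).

|L|−L_z,max ≈ 0.4641ℏ; 7 values; θ_min ≈ 30.00°

|L| − L_z,max = (2√3 − 3)ℏ ≈ 0.4641ℏ.
There are 2l+1 = 7 values of m_l.
cos θ_min = 3/√12, so θ_min ≈ 30.00°.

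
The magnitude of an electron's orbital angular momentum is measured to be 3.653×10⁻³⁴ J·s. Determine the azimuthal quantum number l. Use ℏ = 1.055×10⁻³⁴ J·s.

Dividing by ℏ: |L|/ℏ ≈ 3.463.
Set l(l+1) = 11.99; the integer solution is l = 3.

l = 3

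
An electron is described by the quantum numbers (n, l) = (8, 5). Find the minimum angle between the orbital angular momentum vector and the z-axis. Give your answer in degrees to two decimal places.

|L| = ℏ√(l(l+1)) = √30 ℏ.
The smallest angle corresponds to the largest L_z, i.e. m_l = l = 5, giving L_z = 5ℏ.
cos θ_min = 5/√30, so θ_min ≈ 24.09°.

θ_min ≈ 24.09°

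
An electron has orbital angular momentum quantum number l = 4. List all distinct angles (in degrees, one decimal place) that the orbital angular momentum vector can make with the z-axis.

|L| = √(l(l+1)) ℏ = 2√5 ℏ.
cos θ = m_l/√20 for each m_l ∈ {-4, -3, -2, -1, 0, 1, 2, 3, 4}.

θ ∈ {26.6°, 47.9°, 63.4°, 77.1°, 90.0°, 102.9°, 116.6°, 132.1°, 153.4°}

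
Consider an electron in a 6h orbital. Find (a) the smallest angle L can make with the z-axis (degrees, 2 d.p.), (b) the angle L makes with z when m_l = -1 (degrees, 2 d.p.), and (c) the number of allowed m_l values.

6h means n = 6, l = 5.
cos θ_min = 5/√30, so θ_min ≈ 24.09°.
For m_l = -1: cos θ = -1/√30, θ ≈ 100.52°.
There are 2l+1 = 11 values of m_l.

θ_min ≈ 24.09°; θ(m_l=-1) ≈ 100.52°; 11 values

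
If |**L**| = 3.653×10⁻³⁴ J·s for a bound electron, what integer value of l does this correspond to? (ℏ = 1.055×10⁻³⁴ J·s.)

l = 3

Dividing by ℏ: |L|/ℏ ≈ 3.463.
l(l+1) ≈ 3.463² ≈ 11.99, so l = 3.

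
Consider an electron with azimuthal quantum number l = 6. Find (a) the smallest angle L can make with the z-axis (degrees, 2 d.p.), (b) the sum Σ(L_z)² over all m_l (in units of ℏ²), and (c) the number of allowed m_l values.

cos θ_min = 6/√42, so θ_min ≈ 22.21°.
Σ m_l² = 182, so Σ(L_z)² = 182 ℏ².
There are 2l+1 = 13 values of m_l.

θ_min ≈ 22.21°; Σ(L_z)² = 182 ℏ²; 13 values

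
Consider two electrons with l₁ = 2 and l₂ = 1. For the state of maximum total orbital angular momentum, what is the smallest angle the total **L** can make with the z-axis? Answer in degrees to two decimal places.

θ_min ≈ 30.00°

By the triangle rule, |l₁ − l₂| ≤ L ≤ l₁ + l₂.
Allowed values: L = 1, 2, 3.
The maximum is L = 3, with |L_tot| = ℏ√(3·4) = 2√3 ℏ.
The minimum angle with z is arccos(3/√12) ≈ 30.00°.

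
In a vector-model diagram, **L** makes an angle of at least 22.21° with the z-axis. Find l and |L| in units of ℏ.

At minimum angle, m_l = l, so cos θ = l/√(l(l+1)); cos²θ = l/(l+1) = 0.8571.
Solving: l = 6.
Then |L| = ℏ√(6·7) = √42 ℏ.

l = 6, |L| = √42 ℏ ≈ 6.481ℏ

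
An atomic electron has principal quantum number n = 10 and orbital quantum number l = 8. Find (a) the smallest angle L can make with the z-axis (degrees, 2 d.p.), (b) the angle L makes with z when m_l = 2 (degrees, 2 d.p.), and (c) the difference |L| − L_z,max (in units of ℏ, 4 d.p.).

θ_min ≈ 19.47°; θ(m_l=2) ≈ 76.37°; |L|−L_z,max ≈ 0.4853ℏ

cos θ_min = 8/√72, so θ_min ≈ 19.47°.
For m_l = 2: cos θ = 2/√72, θ ≈ 76.37°.
|L| − L_z,max = (6√2 − 8)ℏ ≈ 0.4853ℏ.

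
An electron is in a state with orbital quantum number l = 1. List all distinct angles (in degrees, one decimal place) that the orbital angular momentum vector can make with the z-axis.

θ ∈ {45.0°, 90.0°, 135.0°}

|L|² = l(l+1)ℏ² = 2ℏ², so |L| = √2 ℏ.
cos θ = m_l/√2 for each m_l ∈ {-1, 0, 1}.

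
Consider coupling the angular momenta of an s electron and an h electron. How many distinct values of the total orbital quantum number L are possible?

The total orbital quantum number L ranges from |l₁ − l₂| to l₁ + l₂ in integer steps.
L ∈ {5}.
That is 1 value.

1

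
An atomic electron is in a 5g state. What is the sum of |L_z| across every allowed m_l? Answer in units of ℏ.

Σ|L_z| = 20 ℏ

For 5g, l = 4.
The allowed m_l values are -4, -3, -2, -1, 0, 1, 2, 3, 4.
Σ|m_l| = l(l+1) = 20.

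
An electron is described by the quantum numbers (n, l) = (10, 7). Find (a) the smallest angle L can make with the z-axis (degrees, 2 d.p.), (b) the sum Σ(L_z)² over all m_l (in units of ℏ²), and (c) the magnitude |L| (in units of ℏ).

θ_min ≈ 20.70°; Σ(L_z)² = 280 ℏ²; |L| = 2√14 ℏ ≈ 7.483ℏ

cos θ_min = 7/√56, so θ_min ≈ 20.70°.
Σ m_l² = 280, so Σ(L_z)² = 280 ℏ².
|L| = ℏ√(7·8) = 2√14 ℏ ≈ 7.483ℏ.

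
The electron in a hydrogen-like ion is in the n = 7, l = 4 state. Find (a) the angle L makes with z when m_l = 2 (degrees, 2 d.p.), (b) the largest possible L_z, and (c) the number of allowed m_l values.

For m_l = 2: cos θ = 2/√20, θ ≈ 63.43°.
L_z,max = lℏ = 4ℏ.
There are 2l+1 = 9 values of m_l.

θ(m_l=2) ≈ 63.43°; L_z,max = 4ℏ; 9 values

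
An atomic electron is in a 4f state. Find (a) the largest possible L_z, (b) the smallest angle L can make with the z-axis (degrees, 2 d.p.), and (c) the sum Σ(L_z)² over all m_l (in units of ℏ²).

L_z,max = 3ℏ; θ_min ≈ 30.00°; Σ(L_z)² = 28 ℏ²

For 4f, l = 3.
L_z,max = lℏ = 3ℏ.
cos θ_min = 3/√12, so θ_min ≈ 30.00°.
Σ m_l² = 28, so Σ(L_z)² = 28 ℏ².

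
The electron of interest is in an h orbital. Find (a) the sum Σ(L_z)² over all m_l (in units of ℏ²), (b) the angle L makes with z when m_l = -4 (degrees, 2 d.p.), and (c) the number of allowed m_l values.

The letter h corresponds to l = 5.
Σ m_l² = 110, so Σ(L_z)² = 110 ℏ².
For m_l = -4: cos θ = -4/√30, θ ≈ 136.91°.
There are 2l+1 = 11 values of m_l.

Σ(L_z)² = 110 ℏ²; θ(m_l=-4) ≈ 136.91°; 11 values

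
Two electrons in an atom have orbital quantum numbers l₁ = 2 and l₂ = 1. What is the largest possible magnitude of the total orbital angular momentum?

Angular momentum addition gives L = |l₁ − l₂|, …, l₁ + l₂.
L ∈ {1, 2, 3}.
The largest magnitude corresponds to L = 3: |L_tot| = ℏ√(3·4) = 2√3 ℏ.

|L_tot|_max = 2√3 ℏ ≈ 3.464ℏ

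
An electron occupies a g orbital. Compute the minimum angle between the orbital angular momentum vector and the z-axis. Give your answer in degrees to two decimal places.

For a g orbital, l = 4.
|L| = ℏ√(l(l+1)) = 2√5 ℏ.
The smallest angle corresponds to the largest L_z, i.e. m_l = l = 4, giving L_z = 4ℏ.
cos θ_min = 4/√20, so θ_min ≈ 26.57°.

θ_min ≈ 26.57°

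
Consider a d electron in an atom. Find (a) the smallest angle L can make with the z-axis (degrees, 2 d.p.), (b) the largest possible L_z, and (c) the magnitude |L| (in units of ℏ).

θ_min ≈ 35.26°; L_z,max = 2ℏ; |L| = √6 ℏ ≈ 2.449ℏ

The letter d corresponds to l = 2.
cos θ_min = 2/√6, so θ_min ≈ 35.26°.
L_z,max = lℏ = 2ℏ.
|L| = ℏ√(2·3) = √6 ℏ ≈ 2.449ℏ.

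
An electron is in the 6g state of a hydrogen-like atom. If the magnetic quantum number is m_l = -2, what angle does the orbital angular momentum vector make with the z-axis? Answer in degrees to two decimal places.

6g means n = 6, l = 4.
|L| = √(l(l+1)) ℏ = 2√5 ℏ.
L_z = m_l ℏ = −2ℏ.
cos θ = L_z/|L| = -2/√20, so θ ≈ 116.57°.

θ ≈ 116.57°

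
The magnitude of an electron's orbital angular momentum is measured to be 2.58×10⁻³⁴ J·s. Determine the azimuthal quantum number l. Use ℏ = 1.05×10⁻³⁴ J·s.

In units of ℏ, |L| ≈ 2.457.
l(l+1) ≈ 2.457² ≈ 6.04, so l = 2.

l = 2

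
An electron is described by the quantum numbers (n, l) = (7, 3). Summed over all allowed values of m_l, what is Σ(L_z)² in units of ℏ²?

Σ(L_z)² = 28 ℏ²

m_l ∈ {-3, -2, -1, 0, 1, 2, 3}.
Σ m_l² = l(l+1)(2l+1)/3 = 3·4·7/3 = 28.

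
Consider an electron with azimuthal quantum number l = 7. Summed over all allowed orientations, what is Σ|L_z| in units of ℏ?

Σ|L_z| = 56 ℏ

The allowed m_l values are -7, -6, -5, -4, -3, -2, -1, 0, 1, 2, 3, 4, 5, 6, 7.
Σ|m_l| = l(l+1) = 56.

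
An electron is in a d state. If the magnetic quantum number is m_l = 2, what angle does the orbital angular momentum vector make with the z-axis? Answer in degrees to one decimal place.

The letter d corresponds to l = 2.
|L| = ℏ√(l(l+1)) = √6 ℏ.
L_z = m_l ℏ = 2ℏ.
cos θ = L_z/|L| = 2/√6, so θ ≈ 35.3°.

θ ≈ 35.3°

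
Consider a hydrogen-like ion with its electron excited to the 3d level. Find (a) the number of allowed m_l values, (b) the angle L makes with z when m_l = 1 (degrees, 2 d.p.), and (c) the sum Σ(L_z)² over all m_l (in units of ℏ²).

5 values; θ(m_l=1) ≈ 65.91°; Σ(L_z)² = 10 ℏ²

The 3d level has l = 2.
There are 2l+1 = 5 values of m_l.
For m_l = 1: cos θ = 1/√6, θ ≈ 65.91°.
Σ m_l² = 10, so Σ(L_z)² = 10 ℏ².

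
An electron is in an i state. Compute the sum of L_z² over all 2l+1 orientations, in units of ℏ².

For an i orbital, l = 6.
m_l ∈ {-6, -5, -4, -3, -2, -1, 0, 1, 2, 3, 4, 5, 6}.
Σ m_l² = 2·(1 + 4 + 9 + 16 + 25 + 36) = 182.

Σ(L_z)² = 182 ℏ²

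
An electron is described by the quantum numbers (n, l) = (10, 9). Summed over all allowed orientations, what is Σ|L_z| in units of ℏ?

Σ|L_z| = 90 ℏ

m_l runs from −9 to 9, i.e. {-9, -8, -7, -6, -5, -4, -3, -2, -1, 0, 1, 2, 3, 4, 5, 6, 7, 8, 9}.
Σ|m_l| = 2·9(9+1)/2 = 90.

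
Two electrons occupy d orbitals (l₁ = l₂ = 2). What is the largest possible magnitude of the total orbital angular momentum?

|L_tot|_max = 2√5 ℏ ≈ 4.472ℏ

By the triangle rule, |l₁ − l₂| ≤ L ≤ l₁ + l₂.
L ∈ {0, 1, 2, 3, 4}.
The largest magnitude corresponds to L = 4: |L_tot| = ℏ√(4·5) = 2√5 ℏ.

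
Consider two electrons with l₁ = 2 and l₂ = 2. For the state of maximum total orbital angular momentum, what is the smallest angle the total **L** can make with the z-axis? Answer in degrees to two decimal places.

The total orbital quantum number L ranges from |l₁ − l₂| to l₁ + l₂ in integer steps.
Allowed values: L = 0, 1, 2, 3, 4.
The maximum is L = 4, with |L_tot| = ℏ√(4·5) = 2√5 ℏ.
The minimum angle with z is arccos(4/√20) ≈ 26.57°.

θ_min ≈ 26.57°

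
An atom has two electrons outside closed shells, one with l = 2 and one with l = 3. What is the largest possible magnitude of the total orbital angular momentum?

L runs from |2 − 3| = 1 to 2 + 3 = 5.
Allowed values: L = 1, 2, 3, 4, 5.
The largest magnitude corresponds to L = 5: |L_tot| = ℏ√(5·6) = √30 ℏ.

|L_tot|_max = √30 ℏ ≈ 5.477ℏ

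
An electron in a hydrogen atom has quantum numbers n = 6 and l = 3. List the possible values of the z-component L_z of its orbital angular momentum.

L_z = m_l ℏ with m_l ranging from −l to +l in integer steps.
For l = 3: m_l ∈ {-3, -2, -1, 0, 1, 2, 3}.

L_z ∈ {−3ℏ, −2ℏ, −ℏ, 0, ℏ, 2ℏ, 3ℏ}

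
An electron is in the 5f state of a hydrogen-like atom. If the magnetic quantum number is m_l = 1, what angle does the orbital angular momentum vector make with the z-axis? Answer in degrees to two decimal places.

For 5f, l = 3.
|L| = √(l(l+1)) ℏ = 2√3 ℏ.
L_z = m_l ℏ = 1ℏ.
cos θ = L_z/|L| = 1/√12, so θ ≈ 73.22°.

θ ≈ 73.22°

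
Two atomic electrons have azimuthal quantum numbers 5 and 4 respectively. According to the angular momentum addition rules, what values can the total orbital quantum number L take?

L = 1, 2, 3, 4, 5, 6, 7, 8, 9

L runs from |5 − 4| = 1 to 5 + 4 = 9.
So L can be 1, 2, 3, 4, 5, 6, 7, 8, 9.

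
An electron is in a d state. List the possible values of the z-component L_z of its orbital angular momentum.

L_z ∈ {−2ℏ, −ℏ, 0, ℏ, 2ℏ}

A d state has l = 2.
L_z = m_l ℏ with m_l ranging from −l to +l in integer steps.
For l = 2: m_l ∈ {-2, -1, 0, 1, 2}.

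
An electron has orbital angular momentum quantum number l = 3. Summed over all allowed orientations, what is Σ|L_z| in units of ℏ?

Σ|L_z| = 12 ℏ

The allowed m_l values are -3, -2, -1, 0, 1, 2, 3.
Σ|m_l| = 2(1+2+…+3) = 12.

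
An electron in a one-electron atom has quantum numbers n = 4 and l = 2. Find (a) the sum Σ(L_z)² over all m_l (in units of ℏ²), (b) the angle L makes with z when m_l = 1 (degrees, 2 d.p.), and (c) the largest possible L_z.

Σ m_l² = 10, so Σ(L_z)² = 10 ℏ².
For m_l = 1: cos θ = 1/√6, θ ≈ 65.91°.
L_z,max = lℏ = 2ℏ.

Σ(L_z)² = 10 ℏ²; θ(m_l=1) ≈ 65.91°; L_z,max = 2ℏ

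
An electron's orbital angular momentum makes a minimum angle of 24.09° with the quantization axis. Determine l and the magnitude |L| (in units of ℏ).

l = 5, |L| = √30 ℏ ≈ 5.477ℏ

cos²θ_min = l/(l+1) = 0.8334.
l = cos²θ/sin²θ ≈ 5.
Then |L| = ℏ√(5·6) = √30 ℏ.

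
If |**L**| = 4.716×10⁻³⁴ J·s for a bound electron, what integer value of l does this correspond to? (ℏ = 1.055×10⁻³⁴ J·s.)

l = 4

In units of ℏ, |L| ≈ 4.470.
l(l+1) ≈ 4.470² ≈ 19.98, so l = 4.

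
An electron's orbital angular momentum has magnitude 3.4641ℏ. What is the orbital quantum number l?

|L| = ℏ√(l(l+1)), so l(l+1) = 12.
l² + l − 12 = 0 ⇒ l = 3.

l = 3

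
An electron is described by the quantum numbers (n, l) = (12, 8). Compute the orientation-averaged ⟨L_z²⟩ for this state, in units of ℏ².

⟨L_z²⟩ = 24 ℏ²

The allowed m_l values are -8, -7, -6, -5, -4, -3, -2, -1, 0, 1, 2, 3, 4, 5, 6, 7, 8.
⟨L_z²⟩ = ℏ²·l(l+1)/3 = 24ℏ².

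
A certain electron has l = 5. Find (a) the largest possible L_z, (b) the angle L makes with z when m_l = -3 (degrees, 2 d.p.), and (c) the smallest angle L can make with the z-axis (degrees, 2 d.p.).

L_z,max = lℏ = 5ℏ.
For m_l = -3: cos θ = -3/√30, θ ≈ 123.21°.
cos θ_min = 5/√30, so θ_min ≈ 24.09°.

L_z,max = 5ℏ; θ(m_l=-3) ≈ 123.21°; θ_min ≈ 24.09°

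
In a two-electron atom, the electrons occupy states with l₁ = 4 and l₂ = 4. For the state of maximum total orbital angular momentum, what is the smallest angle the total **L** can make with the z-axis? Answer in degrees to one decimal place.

L runs from |4 − 4| = 0 to 4 + 4 = 8.
So L can be 0, 1, 2, 3, 4, 5, 6, 7, 8.
The maximum is L = 8, with |L_tot| = ℏ√(8·9) = 6√2 ℏ.
The minimum angle with z is arccos(8/√72) ≈ 19.5°.

θ_min ≈ 19.5°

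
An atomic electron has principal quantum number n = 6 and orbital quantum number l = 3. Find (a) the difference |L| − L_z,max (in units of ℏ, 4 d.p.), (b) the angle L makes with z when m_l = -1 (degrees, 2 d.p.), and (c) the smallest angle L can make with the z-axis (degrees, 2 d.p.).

|L| − L_z,max = (2√3 − 3)ℏ ≈ 0.4641ℏ.
For m_l = -1: cos θ = -1/√12, θ ≈ 106.78°.
cos θ_min = 3/√12, so θ_min ≈ 30.00°.

|L|−L_z,max ≈ 0.4641ℏ; θ(m_l=-1) ≈ 106.78°; θ_min ≈ 30.00°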